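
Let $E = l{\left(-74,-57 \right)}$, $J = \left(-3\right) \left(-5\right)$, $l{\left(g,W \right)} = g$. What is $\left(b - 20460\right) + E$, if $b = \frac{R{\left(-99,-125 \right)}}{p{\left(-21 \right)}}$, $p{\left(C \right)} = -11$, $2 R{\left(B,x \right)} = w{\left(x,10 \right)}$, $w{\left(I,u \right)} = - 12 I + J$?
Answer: $- \frac{453263}{22} \approx -20603.0$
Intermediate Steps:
$J = 15$
$w{\left(I,u \right)} = 15 - 12 I$ ($w{\left(I,u \right)} = - 12 I + 15 = 15 - 12 I$)
$R{\left(B,x \right)} = \frac{15}{2} - 6 x$ ($R{\left(B,x \right)} = \frac{15 - 12 x}{2} = \frac{15}{2} - 6 x$)
$E = -74$
$b = - \frac{1515}{22}$ ($b = \frac{\frac{15}{2} - -750}{-11} = \left(\frac{15}{2} + 750\right) \left(- \frac{1}{11}\right) = \frac{1515}{2} \left(- \frac{1}{11}\right) = - \frac{1515}{22} \approx -68.864$)
$\left(b - 20460\right) + E = \left(- \frac{1515}{22} - 20460\right) - 74 = - \frac{451635}{22} - 74 = - \frac{453263}{22}$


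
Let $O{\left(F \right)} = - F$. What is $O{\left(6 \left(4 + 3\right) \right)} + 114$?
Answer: $72$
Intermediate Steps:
$O{\left(6 \left(4 + 3\right) \right)} + 114 = - 6 \left(4 + 3\right) + 114 = - 6 \cdot 7 + 114 = \left(-1\right) 42 + 114 = -42 + 114 = 72$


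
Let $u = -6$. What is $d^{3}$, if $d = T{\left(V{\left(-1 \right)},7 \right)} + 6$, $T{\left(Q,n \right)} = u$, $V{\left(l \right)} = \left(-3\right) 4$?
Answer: $0$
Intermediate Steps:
$V{\left(l \right)} = -12$
$T{\left(Q,n \right)} = -6$
$d = 0$ ($d = -6 + 6 = 0$)
$d^{3} = 0^{3} = 0$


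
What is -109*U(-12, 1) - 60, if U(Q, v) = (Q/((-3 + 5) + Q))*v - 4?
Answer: 1226/5 ≈ 245.20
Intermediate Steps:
U(Q, v) = -4 + Q*v/(2 + Q) (U(Q, v) = (Q/(2 + Q))*v - 4 = Q*v/(2 + Q) - 4 = -4 + Q*v/(2 + Q))
-109*U(-12, 1) - 60 = -109*(-8 - 4*(-12) - 12*1)/(2 - 12) - 60 = -109*(-8 + 48 - 12)/(-10) - 60 = -(-109)*28/10 - 60 = -109*(-14/5) - 60 = 1526/5 - 60 = 1226/5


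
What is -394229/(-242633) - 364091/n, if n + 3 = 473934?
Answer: 98496852596/114991300323 ≈ 0.85656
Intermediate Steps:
n = 473931 (n = -3 + 473934 = 473931)
-394229/(-242633) - 364091/n = -394229/(-242633) - 364091/473931 = -394229*(-1/242633) - 364091*1/473931 = 394229/242633 - 364091/473931 = 98496852596/114991300323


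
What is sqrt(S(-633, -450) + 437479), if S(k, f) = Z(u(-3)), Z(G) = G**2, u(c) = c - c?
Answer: sqrt(437479) ≈ 661.42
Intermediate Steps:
u(c) = 0
S(k, f) = 0 (S(k, f) = 0**2 = 0)
sqrt(S(-633, -450) + 437479) = sqrt(0 + 437479) = sqrt(437479)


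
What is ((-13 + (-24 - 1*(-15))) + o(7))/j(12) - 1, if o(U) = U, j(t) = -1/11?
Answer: 164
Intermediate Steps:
j(t) = -1/11 (j(t) = -1*1/11 = -1/11)
((-13 + (-24 - 1*(-15))) + o(7))/j(12) - 1 = ((-13 + (-24 - 1*(-15))) + 7)/(-1/11) - 1 = -11*((-13 + (-24 + 15)) + 7) - 1 = -11*((-13 - 9) + 7) - 1 = -11*(-22 + 7) - 1 = -11*(-15) - 1 = 165 - 1 = 164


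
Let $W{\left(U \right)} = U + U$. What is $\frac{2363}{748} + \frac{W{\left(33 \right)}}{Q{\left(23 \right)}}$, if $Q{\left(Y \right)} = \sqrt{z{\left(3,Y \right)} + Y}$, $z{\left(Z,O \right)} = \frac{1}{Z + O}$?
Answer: $\frac{139}{44} + \frac{66 \sqrt{15574}}{599} \approx 16.91$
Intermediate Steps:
$z{\left(Z,O \right)} = \frac{1}{O + Z}$
$Q{\left(Y \right)} = \sqrt{Y + \frac{1}{3 + Y}}$ ($Q{\left(Y \right)} = \sqrt{\frac{1}{Y + 3} + Y} = \sqrt{\frac{1}{3 + Y} + Y} = \sqrt{Y + \frac{1}{3 + Y}}$)
$W{\left(U \right)} = 2 U$
$\frac{2363}{748} + \frac{W{\left(33 \right)}}{Q{\left(23 \right)}} = \frac{2363}{748} + \frac{2 \cdot 33}{\sqrt{\frac{1 + 23 \left(3 + 23\right)}{3 + 23}}} = 2363 \cdot \frac{1}{748} + \frac{66}{\sqrt{\frac{1 + 23 \cdot 26}{26}}} = \frac{139}{44} + \frac{66}{\sqrt{\frac{1 + 598}{26}}} = \frac{139}{44} + \frac{66}{\sqrt{\frac{1}{26} \cdot 599}} = \frac{139}{44} + \frac{66}{\sqrt{\frac{599}{26}}} = \frac{139}{44} + \frac{66}{\frac{1}{26} \sqrt{15574}} = \frac{139}{44} + 66 \frac{\sqrt{15574}}{599} = \frac{139}{44} + \frac{66 \sqrt{15574}}{599}$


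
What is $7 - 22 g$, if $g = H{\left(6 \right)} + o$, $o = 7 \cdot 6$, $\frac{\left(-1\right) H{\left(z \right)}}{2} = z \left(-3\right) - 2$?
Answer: $-1797$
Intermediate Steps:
$H{\left(z \right)} = 4 + 6 z$ ($H{\left(z \right)} = - 2 \left(z \left(-3\right) - 2\right) = - 2 \left(- 3 z - 2\right) = - 2 \left(-2 - 3 z\right) = 4 + 6 z$)
$o = 42$
$g = 82$ ($g = \left(4 + 6 \cdot 6\right) + 42 = \left(4 + 36\right) + 42 = 40 + 42 = 82$)
$7 - 22 g = 7 - 1804 = -1797$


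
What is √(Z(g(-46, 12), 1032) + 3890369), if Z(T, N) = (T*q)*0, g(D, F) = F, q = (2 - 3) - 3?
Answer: √3890369 ≈ 1972.4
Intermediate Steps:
q = -4 (q = -1 - 3 = -4)
Z(T, N) = 0 (Z(T, N) = (T*(-4))*0 = -4*T*0 = 0)
√(Z(g(-46, 12), 1032) + 3890369) = √(0 + 3890369) = √3890369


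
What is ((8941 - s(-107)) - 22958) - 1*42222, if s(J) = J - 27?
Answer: -56105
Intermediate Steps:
s(J) = -27 + J
((8941 - s(-107)) - 22958) - 1*42222 = ((8941 - (-27 - 107)) - 22958) - 1*42222 = ((8941 - 1*(-134)) - 22958) - 42222 = ((8941 + 134) - 22958) - 42222 = (9075 - 22958) - 42222 = -13883 - 42222 = -56105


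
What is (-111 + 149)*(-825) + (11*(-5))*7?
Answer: -31735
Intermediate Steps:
(-111 + 149)*(-825) + (11*(-5))*7 = 38*(-825) - 55*7 = -31350 - 385 = -31735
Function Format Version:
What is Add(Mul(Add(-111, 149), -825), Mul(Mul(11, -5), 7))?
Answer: -31735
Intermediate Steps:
Add(Mul(Add(-111, 149), -825), Mul(Mul(11, -5), 7)) = Add(Mul(38, -825), Mul(-55, 7)) = Add(-31350, -385) = -31735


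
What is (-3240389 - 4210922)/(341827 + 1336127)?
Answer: -7451311/1677954 ≈ -4.4407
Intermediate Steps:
(-3240389 - 4210922)/(341827 + 1336127) = -7451311/1677954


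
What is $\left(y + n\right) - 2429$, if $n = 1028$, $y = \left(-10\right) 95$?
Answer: $-2351$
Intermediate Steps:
$y = -950$
$\left(y + n\right) - 2429 = \left(-950 + 1028\right) - 2429 = 78 - 2429 = -2351$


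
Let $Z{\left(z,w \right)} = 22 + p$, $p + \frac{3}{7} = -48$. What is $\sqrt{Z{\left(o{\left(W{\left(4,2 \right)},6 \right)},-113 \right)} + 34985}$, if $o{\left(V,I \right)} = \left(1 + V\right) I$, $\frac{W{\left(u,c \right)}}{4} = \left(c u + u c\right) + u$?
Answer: $\frac{3 \sqrt{190330}}{7} \approx 186.97$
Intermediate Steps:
$W{\left(u,c \right)} = 4 u + 8 c u$ ($W{\left(u,c \right)} = 4 \left(\left(c u + u c\right) + u\right) = 4 \left(\left(c u + c u\right) + u\right) = 4 \left(2 c u + u\right) = 4 \left(u + 2 c u\right) = 4 u + 8 c u$)
$p = - \frac{339}{7}$ ($p = - \frac{3}{7} - 48 = - \frac{339}{7} \approx -48.429$)
$o{\left(V,I \right)} = I \left(1 + V\right)$
$Z{\left(z,w \right)} = - \frac{185}{7}$ ($Z{\left(z,w \right)} = 22 - \frac{339}{7} = - \frac{185}{7}$)
$\sqrt{Z{\left(o{\left(W{\left(4,2 \right)},6 \right)},-113 \right)} + 34985} = \sqrt{- \frac{185}{7} + 34985} = \sqrt{\frac{244710}{7}} = \frac{3 \sqrt{190330}}{7}$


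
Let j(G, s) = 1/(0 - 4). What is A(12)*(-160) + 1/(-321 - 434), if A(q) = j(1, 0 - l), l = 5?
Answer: 30199/755 ≈ 39.999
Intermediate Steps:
j(G, s) = -¼ (j(G, s) = 1/(-4) = -¼)
A(q) = -¼
A(12)*(-160) + 1/(-321 - 434) = -¼*(-160) + 1/(-321 - 434) = 40 + 1/(-755) = 40 - 1/755 = 30199/755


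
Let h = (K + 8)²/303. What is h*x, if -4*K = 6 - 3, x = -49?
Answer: -41209/4848 ≈ -8.5002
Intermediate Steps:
K = -¾ (K = -(6 - 3)/4 = -¼*3 = -¾ ≈ -0.75000)
h = 841/4848 (h = (-¾ + 8)²/303 = (29/4)²*(1/303) = (841/16)*(1/303) = 841/4848 ≈ 0.17347)
h*x = (841/4848)*(-49) = -41209/4848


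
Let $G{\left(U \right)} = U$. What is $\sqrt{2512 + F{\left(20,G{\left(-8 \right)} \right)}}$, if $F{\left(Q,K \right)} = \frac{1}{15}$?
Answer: $\frac{7 \sqrt{11535}}{15} \approx 50.121$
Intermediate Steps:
$F{\left(Q,K \right)} = \frac{1}{15}$
$\sqrt{2512 + F{\left(20,G{\left(-8 \right)} \right)}} = \sqrt{2512 + \frac{1}{15}} = \sqrt{\frac{37681}{15}} = \frac{7 \sqrt{11535}}{15}$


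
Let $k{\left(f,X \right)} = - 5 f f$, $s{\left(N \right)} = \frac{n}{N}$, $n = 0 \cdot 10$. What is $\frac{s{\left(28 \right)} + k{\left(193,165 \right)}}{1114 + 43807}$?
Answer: $- \frac{186245}{44921} \approx -4.1461$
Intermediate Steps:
$n = 0$
$s{\left(N \right)} = 0$ ($s{\left(N \right)} = \frac{0}{N} = 0$)
$k{\left(f,X \right)} = - 5 f^{2}$
$\frac{s{\left(28 \right)} + k{\left(193,165 \right)}}{1114 + 43807} = \frac{0 - 5 \cdot 193^{2}}{1114 + 43807} = \frac{0 - 186245}{44921} = \left(0 - 186245\right) \frac{1}{44921} = \left(-186245\right) \frac{1}{44921} = - \frac{186245}{44921}$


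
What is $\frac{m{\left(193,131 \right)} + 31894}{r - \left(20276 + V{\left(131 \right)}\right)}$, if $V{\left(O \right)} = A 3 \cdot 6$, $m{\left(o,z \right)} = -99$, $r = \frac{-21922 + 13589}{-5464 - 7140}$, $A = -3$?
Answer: $- \frac{80148836}{50973951} \approx -1.5723$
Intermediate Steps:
$r = \frac{8333}{12604}$ ($r = - \frac{8333}{-12604} = \left(-8333\right) \left(- \frac{1}{12604}\right) = \frac{8333}{12604} \approx 0.66114$)
$V{\left(O \right)} = -54$ ($V{\left(O \right)} = \left(-3\right) 3 \cdot 6 = \left(-9\right) 6 = -54$)
$\frac{m{\left(193,131 \right)} + 31894}{r - \left(20276 + V{\left(131 \right)}\right)} = \frac{-99 + 31894}{\frac{8333}{12604} - 20222} = \frac{31795}{\frac{8333}{12604} + \left(-20276 + 54\right)} = \frac{31795}{\frac{8333}{12604} - 20222} = \frac{31795}{- \frac{254869755}{12604}} = 31795 \left(- \frac{12604}{254869755}\right) = - \frac{80148836}{50973951}$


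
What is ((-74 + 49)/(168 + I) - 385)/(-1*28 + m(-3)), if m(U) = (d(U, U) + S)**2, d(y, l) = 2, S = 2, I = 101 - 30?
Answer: 7670/239 ≈ 32.092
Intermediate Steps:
I = 71
m(U) = 16 (m(U) = (2 + 2)**2 = 4**2 = 16)
((-74 + 49)/(168 + I) - 385)/(-1*28 + m(-3)) = ((-74 + 49)/(168 + 71) - 385)/(-1*28 + 16) = (-25/239 - 385)/(-28 + 16) = (-25*1/239 - 385)/(-12) = (-25/239 - 385)*(-1/12) = -92040/239*(-1/12) = 7670/239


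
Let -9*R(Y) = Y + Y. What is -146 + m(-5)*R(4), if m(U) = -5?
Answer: -1274/9 ≈ -141.56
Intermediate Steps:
R(Y) = -2*Y/9 (R(Y) = -(Y + Y)/9 = -2*Y/9)
-146 + m(-5)*R(4) = -146 - (-10)*4/9 = -146 - 5*(-8/9) = -146 + 40/9 = -1274/9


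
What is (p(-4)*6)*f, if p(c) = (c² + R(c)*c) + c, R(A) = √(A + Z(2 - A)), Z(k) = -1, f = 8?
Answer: 576 - 192*I*√5 ≈ 576.0 - 429.33*I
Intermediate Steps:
R(A) = √(-1 + A) (R(A) = √(A - 1) = √(-1 + A))
p(c) = c + c² + c*√(-1 + c) (p(c) = (c² + √(-1 + c)*c) + c = (c² + c*√(-1 + c)) + c = c + c² + c*√(-1 + c))
(p(-4)*6)*f = (-4*(1 - 4 + √(-1 - 4))*6)*8 = (-4*(1 - 4 + √(-5))*6)*8 = (-4*(1 - 4 + I*√5)*6)*8 = (-4*(-3 + I*√5)*6)*8 = ((12 - 4*I*√5)*6)*8 = (72 - 24*I*√5)*8 = 576 - 192*I*√5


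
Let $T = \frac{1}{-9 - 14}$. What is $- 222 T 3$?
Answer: $\frac{666}{23} \approx 28.957$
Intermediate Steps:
$T = - \frac{1}{23}$ ($T = \frac{1}{-23} = - \frac{1}{23} \approx -0.043478$)
$- 222 T 3 = - 222 \left(\left(- \frac{1}{23}\right) 3\right) = \left(-222\right) \left(- \frac{3}{23}\right) = \frac{666}{23}$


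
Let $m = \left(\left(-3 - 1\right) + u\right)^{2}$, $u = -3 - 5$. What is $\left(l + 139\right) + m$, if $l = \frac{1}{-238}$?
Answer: $\frac{67353}{238} \approx 283.0$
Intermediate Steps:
$u = -8$
$l = - \frac{1}{238} \approx -0.0042017$
$m = 144$ ($m = \left(\left(-3 - 1\right) - 8\right)^{2} = \left(-4 - 8\right)^{2} = \left(-12\right)^{2} = 144$)
$\left(l + 139\right) + m = \left(- \frac{1}{238} + 139\right) + 144 = \frac{33081}{238} + 144 = \frac{67353}{238}$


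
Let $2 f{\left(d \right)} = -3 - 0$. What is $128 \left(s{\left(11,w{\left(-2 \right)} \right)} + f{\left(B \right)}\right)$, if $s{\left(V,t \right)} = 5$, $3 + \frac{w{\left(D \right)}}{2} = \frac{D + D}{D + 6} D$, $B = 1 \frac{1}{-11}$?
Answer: $448$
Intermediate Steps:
$B = - \frac{1}{11}$ ($B = 1 \left(- \frac{1}{11}\right) = - \frac{1}{11} \approx -0.090909$)
$w{\left(D \right)} = -6 + \frac{4 D^{2}}{6 + D}$ ($w{\left(D \right)} = -6 + 2 \frac{D + D}{D + 6} D = -6 + 2 \frac{2 D}{6 + D} D = -6 + 2 \frac{2 D^{2}}{6 + D} = -6 + \frac{4 D^{2}}{6 + D}$)
$f{\left(d \right)} = - \frac{3}{2}$ ($f{\left(d \right)} = \frac{-3 - 0}{2} = \frac{-3 + 0}{2} = \frac{1}{2} \left(-3\right) = - \frac{3}{2}$)
$128 \left(s{\left(11,w{\left(-2 \right)} \right)} + f{\left(B \right)}\right) = 128 \left(5 - \frac{3}{2}\right) = 128 \cdot \frac{7}{2} = 448$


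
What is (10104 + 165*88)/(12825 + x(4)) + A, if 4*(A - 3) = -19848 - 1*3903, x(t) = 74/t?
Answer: -609586701/102748 ≈ -5932.8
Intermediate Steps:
A = -23739/4 (A = 3 + (-19848 - 1*3903)/4 = 3 + (-19848 - 3903)/4 = 3 + (1/4)*(-23751) = 3 - 23751/4 = -23739/4 ≈ -5934.8)
(10104 + 165*88)/(12825 + x(4)) + A = (10104 + 165*88)/(12825 + 74/4) - 23739/4 = (10104 + 14520)/(12825 + 74*(1/4)) - 23739/4 = 24624/(12825 + 37/2) - 23739/4 = 24624/(25687/2) - 23739/4 = 24624*(2/25687) - 23739/4 = 49248/25687 - 23739/4 = -609586701/102748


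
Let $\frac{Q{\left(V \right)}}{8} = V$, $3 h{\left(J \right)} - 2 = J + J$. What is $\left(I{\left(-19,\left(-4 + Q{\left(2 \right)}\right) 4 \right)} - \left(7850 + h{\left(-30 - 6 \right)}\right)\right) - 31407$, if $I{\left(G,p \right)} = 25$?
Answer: $- \frac{117626}{3} \approx -39209.0$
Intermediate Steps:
$h{\left(J \right)} = \frac{2}{3} + \frac{2 J}{3}$ ($h{\left(J \right)} = \frac{2}{3} + \frac{J + J}{3} = \frac{2}{3} + \frac{2 J}{3}$)
$Q{\left(V \right)} = 8 V$
$\left(I{\left(-19,\left(-4 + Q{\left(2 \right)}\right) 4 \right)} - \left(7850 + h{\left(-30 - 6 \right)}\right)\right) - 31407 = \left(25 - \left(\frac{23552}{3} + \frac{2 \left(-30 - 6\right)}{3}\right)\right) - 31407 = \left(25 - \left(\frac{23552}{3} - 24\right)\right) - 31407 = \left(25 - \frac{23480}{3}\right) - 31407 = - \frac{23405}{3} - 31407 = - \frac{117626}{3}$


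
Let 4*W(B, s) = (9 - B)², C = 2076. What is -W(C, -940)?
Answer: -4272489/4 ≈ -1.0681e+6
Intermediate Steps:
W(B, s) = (9 - B)²/4
-W(C, -940) = -(-9 + 2076)²/4 = -2067²/4 = -4272489/4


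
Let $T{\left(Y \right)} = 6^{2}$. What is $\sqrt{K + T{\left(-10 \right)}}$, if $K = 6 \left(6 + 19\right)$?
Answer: $\sqrt{186} \approx 13.638$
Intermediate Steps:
$T{\left(Y \right)} = 36$
$K = 150$ ($K = 6 \cdot 25 = 150$)
$\sqrt{K + T{\left(-10 \right)}} = \sqrt{150 + 36} = \sqrt{186}$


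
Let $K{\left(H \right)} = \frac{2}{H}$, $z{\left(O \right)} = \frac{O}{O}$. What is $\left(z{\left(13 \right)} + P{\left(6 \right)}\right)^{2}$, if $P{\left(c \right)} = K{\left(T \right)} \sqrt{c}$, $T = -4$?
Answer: $\frac{5}{2} - \sqrt{6} \approx 0.05051$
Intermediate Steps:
$z{\left(O \right)} = 1$
$P{\left(c \right)} = - \frac{\sqrt{c}}{2}$ ($P{\left(c \right)} = \frac{2}{-4} \sqrt{c} = 2 \left(- \frac{1}{4}\right) \sqrt{c} = - \frac{\sqrt{c}}{2}$)
$\left(z{\left(13 \right)} + P{\left(6 \right)}\right)^{2} = \left(1 - \frac{\sqrt{6}}{2}\right)^{2}$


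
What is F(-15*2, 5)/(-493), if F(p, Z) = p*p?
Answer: -900/493 ≈ -1.8256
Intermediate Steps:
F(p, Z) = p²
F(-15*2, 5)/(-493) = (-15*2)²/(-493) = (-30)²*(-1/493) = 900*(-1/493) = -900/493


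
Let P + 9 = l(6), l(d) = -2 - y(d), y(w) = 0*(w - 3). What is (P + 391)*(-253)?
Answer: -96140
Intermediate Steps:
y(w) = 0 (y(w) = 0*(-3 + w) = 0)
l(d) = -2 (l(d) = -2 - 1*0 = -2 + 0 = -2)
P = -11 (P = -9 - 2 = -11)
(P + 391)*(-253) = (-11 + 391)*(-253) = 380*(-253) = -96140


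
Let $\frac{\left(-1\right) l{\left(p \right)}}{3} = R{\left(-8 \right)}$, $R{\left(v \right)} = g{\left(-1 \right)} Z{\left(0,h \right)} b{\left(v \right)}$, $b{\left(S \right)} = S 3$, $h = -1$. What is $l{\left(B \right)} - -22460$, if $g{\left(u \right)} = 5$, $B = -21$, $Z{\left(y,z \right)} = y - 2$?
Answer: $21740$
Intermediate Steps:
$Z{\left(y,z \right)} = -2 + y$
$b{\left(S \right)} = 3 S$
$R{\left(v \right)} = - 30 v$ ($R{\left(v \right)} = 5 \left(-2 + 0\right) 3 v = 5 \left(-2\right) 3 v = - 10 \cdot 3 v = - 30 v$)
$l{\left(p \right)} = -720$ ($l{\left(p \right)} = - 3 \left(\left(-30\right) \left(-8\right)\right) = \left(-3\right) 240 = -720$)
$l{\left(B \right)} - -22460 = -720 - -22460 = -720 + 22460 = 21740$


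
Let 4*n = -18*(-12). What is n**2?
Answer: 2916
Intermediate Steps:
n = 54 (n = (-18*(-12))/4 = (1/4)*216 = 54)
n**2 = 54**2 = 2916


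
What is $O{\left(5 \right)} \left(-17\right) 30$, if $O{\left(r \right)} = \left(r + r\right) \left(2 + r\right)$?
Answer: $-35700$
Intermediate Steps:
$O{\left(r \right)} = 2 r \left(2 + r\right)$
$O{\left(5 \right)} \left(-17\right) 30 = 2 \cdot 5 \left(2 + 5\right) \left(-17\right) 30 = 2 \cdot 5 \cdot 7 \left(-17\right) 30 = 70 \left(-17\right) 30 = \left(-1190\right) 30 = -35700$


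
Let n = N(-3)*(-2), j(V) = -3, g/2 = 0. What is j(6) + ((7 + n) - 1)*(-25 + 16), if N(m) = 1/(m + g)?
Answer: -63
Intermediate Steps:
g = 0 (g = 2*0 = 0)
N(m) = 1/m (N(m) = 1/(m + 0) = 1/m)
n = 2/3 (n = -2/(-3) = -1/3*(-2) = 2/3 ≈ 0.66667)
j(6) + ((7 + n) - 1)*(-25 + 16) = -3 + ((7 + 2/3) - 1)*(-25 + 16) = -3 + (23/3 - 1)*(-9) = -3 + (20/3)*(-9) = -3 - 60 = -63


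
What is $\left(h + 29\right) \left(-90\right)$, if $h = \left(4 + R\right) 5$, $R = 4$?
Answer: $-6210$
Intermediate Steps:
$h = 40$ ($h = \left(4 + 4\right) 5 = 8 \cdot 5 = 40$)
$\left(h + 29\right) \left(-90\right) = \left(40 + 29\right) \left(-90\right) = 69 \left(-90\right) = -6210$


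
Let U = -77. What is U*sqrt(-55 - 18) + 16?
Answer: 16 - 77*I*sqrt(73) ≈ 16.0 - 657.89*I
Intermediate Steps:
U*sqrt(-55 - 18) + 16 = -77*sqrt(-55 - 18) + 16 = -77*I*sqrt(73) + 16 = 16 - 77*I*sqrt(73)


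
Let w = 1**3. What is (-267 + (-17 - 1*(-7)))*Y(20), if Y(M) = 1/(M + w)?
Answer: -277/21 ≈ -13.190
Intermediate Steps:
w = 1
Y(M) = 1/(1 + M) (Y(M) = 1/(M + 1) = 1/(1 + M))
(-267 + (-17 - 1*(-7)))*Y(20) = (-267 + (-17 - 1*(-7)))/(1 + 20) = (-267 + (-17 + 7))/21 = (-267 - 10)*(1/21) = -277*1/21 = -277/21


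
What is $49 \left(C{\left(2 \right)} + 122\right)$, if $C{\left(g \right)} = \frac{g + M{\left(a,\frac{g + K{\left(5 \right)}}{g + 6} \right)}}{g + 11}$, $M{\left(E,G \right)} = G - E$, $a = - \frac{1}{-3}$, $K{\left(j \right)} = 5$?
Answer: $\frac{1868125}{312} \approx 5987.6$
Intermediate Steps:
$a = \frac{1}{3}$ ($a = \left(-1\right) \left(- \frac{1}{3}\right) = \frac{1}{3} \approx 0.33333$)
$C{\left(g \right)} = \frac{- \frac{1}{3} + g + \frac{5 + g}{6 + g}}{11 + g}$ ($C{\left(g \right)} = \frac{g + \left(\frac{g + 5}{g + 6} - \frac{1}{3}\right)}{g + 11} = \frac{g + \left(\frac{5 + g}{6 + g} - \frac{1}{3}\right)}{11 + g} = \frac{g + \left(- \frac{1}{3} + \frac{5 + g}{6 + g}\right)}{11 + g} = \frac{- \frac{1}{3} + g + \frac{5 + g}{6 + g}}{11 + g}$)
$49 \left(C{\left(2 \right)} + 122\right) = 49 \left(\frac{3 + 2^{2} + \frac{20}{3} \cdot 2}{66 + 2^{2} + 17 \cdot 2} + 122\right) = 49 \left(\frac{3 + 4 + \frac{40}{3}}{66 + 4 + 34} + 122\right) = 49 \left(\frac{1}{104} \cdot \frac{61}{3} + 122\right) = 49 \left(\frac{61}{312} + 122\right) = 49 \cdot \frac{38125}{312} = \frac{1868125}{312}$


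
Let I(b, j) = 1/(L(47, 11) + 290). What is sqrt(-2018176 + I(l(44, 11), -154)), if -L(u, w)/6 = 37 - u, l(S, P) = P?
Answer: I*sqrt(9889062386)/70 ≈ 1420.6*I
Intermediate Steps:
L(u, w) = -222 + 6*u (L(u, w) = -6*(37 - u) = -222 + 6*u)
I(b, j) = 1/350 (I(b, j) = 1/((-222 + 6*47) + 290) = 1/((-222 + 282) + 290) = 1/(60 + 290) = 1/350)
sqrt(-2018176 + I(l(44, 11), -154)) = sqrt(-2018176 + 1/350) = sqrt(-706361599/350) = I*sqrt(9889062386)/70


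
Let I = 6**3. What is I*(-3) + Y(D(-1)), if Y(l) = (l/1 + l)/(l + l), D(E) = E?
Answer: -647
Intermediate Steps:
I = 216
Y(l) = 1 (Y(l) = (l*1 + l)/((2*l)) = (l + l)*(1/(2*l)) = (2*l)*(1/(2*l)) = 1)
I*(-3) + Y(D(-1)) = 216*(-3) + 1 = -648 + 1 = -647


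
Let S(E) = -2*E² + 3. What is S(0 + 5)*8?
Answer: -376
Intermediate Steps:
S(E) = 3 - 2*E²
S(0 + 5)*8 = (3 - 2*(0 + 5)²)*8 = (3 - 2*5²)*8 = (3 - 2*25)*8 = (3 - 50)*8 = -47*8 = -376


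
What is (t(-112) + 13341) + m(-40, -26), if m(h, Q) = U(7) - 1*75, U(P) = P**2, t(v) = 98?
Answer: 13413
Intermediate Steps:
m(h, Q) = -26 (m(h, Q) = 7**2 - 1*75 = 49 - 75 = -26)
(t(-112) + 13341) + m(-40, -26) = (98 + 13341) - 26 = 13439 - 26 = 13413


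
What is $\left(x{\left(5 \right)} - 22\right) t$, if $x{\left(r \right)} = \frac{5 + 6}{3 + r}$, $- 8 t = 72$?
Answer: $\frac{1485}{8} \approx 185.63$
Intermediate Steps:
$t = -9$ ($t = \left(- \frac{1}{8}\right) 72 = -9$)
$x{\left(r \right)} = \frac{11}{3 + r}$
$\left(x{\left(5 \right)} - 22\right) t = \left(\frac{11}{3 + 5} - 22\right) \left(-9\right) = \left(\frac{11}{8} - 22\right) \left(-9\right) = \left(- \frac{165}{8}\right) \left(-9\right) = \frac{1485}{8}$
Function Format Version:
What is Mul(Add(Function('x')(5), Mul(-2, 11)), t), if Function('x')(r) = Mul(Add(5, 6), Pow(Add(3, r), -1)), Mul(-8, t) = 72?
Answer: Rational(1485, 8) ≈ 185.63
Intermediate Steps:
t = -9 (t = Mul(Rational(-1, 8), 72) = -9)
Function('x')(r) = Mul(11, Pow(Add(3, r), -1))
Mul(Add(Function('x')(5), Mul(-2, 11)), t) = Mul(Add(Mul(11, Pow(Add(3, 5), -1)), Mul(-2, 11)), -9) = Mul(Add(Mul(11, Pow(8, -1)), -22), -9) = Mul(Add(Mul(11, Rational(1, 8)), -22), -9) = Mul(Add(Rational(11, 8), -22), -9) = Mul(Rational(-165, 8), -9) = Rational(1485, 8)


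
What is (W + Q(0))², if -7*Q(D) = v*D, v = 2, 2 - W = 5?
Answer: 9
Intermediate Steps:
W = -3 (W = 2 - 1*5 = 2 - 5 = -3)
Q(D) = -2*D/7
(W + Q(0))² = (-3 - 2/7*0)² = (-3 + 0)² = (-3)² = 9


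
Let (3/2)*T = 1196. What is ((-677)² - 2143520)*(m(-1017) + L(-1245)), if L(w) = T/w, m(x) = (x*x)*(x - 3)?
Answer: 6640210010774907172/3735 ≈ 1.7778e+15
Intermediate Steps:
T = 2392/3 (T = (⅔)*1196 = 2392/3 ≈ 797.33)
m(x) = x²*(-3 + x)
L(w) = 2392/(3*w)
((-677)² - 2143520)*(m(-1017) + L(-1245)) = ((-677)² - 2143520)*((-1017)²*(-3 - 1017) + (2392/3)/(-1245)) = (458329 - 2143520)*(1034289*(-1020) + (2392/3)*(-1/1245)) = -1685191*(-1054974780 - 2392/3735) = -1685191*(-3940330805692/3735) = 6640210010774907172/3735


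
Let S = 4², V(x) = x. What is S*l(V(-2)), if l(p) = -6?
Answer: -96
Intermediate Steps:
S = 16
S*l(V(-2)) = 16*(-6) = -96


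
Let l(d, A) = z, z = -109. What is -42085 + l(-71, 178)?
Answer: -42194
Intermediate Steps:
l(d, A) = -109
-42085 + l(-71, 178) = -42085 - 109 = -42194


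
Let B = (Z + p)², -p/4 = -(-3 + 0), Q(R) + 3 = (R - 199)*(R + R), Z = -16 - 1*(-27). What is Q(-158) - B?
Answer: 112808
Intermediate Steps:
Z = 11 (Z = -16 + 27 = 11)
Q(R) = -3 + 2*R*(-199 + R) (Q(R) = -3 + (R - 199)*(R + R) = -3 + (-199 + R)*(2*R) = -3 + 2*R*(-199 + R))
p = -12 (p = -(-4)*(-3 + 0) = -(-4)*(-3) = -4*3 = -12)
B = 1 (B = (11 - 12)² = (-1)² = 1)
Q(-158) - B = (-3 - 398*(-158) + 2*(-158)²) - 1*1 = (-3 + 62884 + 2*24964) - 1 = (-3 + 62884 + 49928) - 1 = 112809 - 1 = 112808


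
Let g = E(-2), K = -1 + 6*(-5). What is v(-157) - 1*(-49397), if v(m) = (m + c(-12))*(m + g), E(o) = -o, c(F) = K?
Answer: 78537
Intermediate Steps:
K = -31 (K = -1 - 30 = -31)
c(F) = -31
g = 2 (g = -1*(-2) = 2)
v(m) = (-31 + m)*(2 + m) (v(m) = (m - 31)*(m + 2) = (-31 + m)*(2 + m))
v(-157) - 1*(-49397) = (-62 + (-157)**2 - 29*(-157)) - 1*(-49397) = (-62 + 24649 + 4553) + 49397 = 29140 + 49397 = 78537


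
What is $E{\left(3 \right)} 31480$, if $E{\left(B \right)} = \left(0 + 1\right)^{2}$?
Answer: $31480$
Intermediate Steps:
$E{\left(B \right)} = 1$ ($E{\left(B \right)} = 1^{2} = 1$)
$E{\left(3 \right)} 31480 = 1 \cdot 31480 = 31480$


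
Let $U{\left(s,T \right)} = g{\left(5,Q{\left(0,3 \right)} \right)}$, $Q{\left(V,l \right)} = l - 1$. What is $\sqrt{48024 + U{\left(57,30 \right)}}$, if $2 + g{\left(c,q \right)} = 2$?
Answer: $6 \sqrt{1334} \approx 219.14$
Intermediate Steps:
$Q{\left(V,l \right)} = -1 + l$
$g{\left(c,q \right)} = 0$ ($g{\left(c,q \right)} = -2 + 2 = 0$)
$U{\left(s,T \right)} = 0$
$\sqrt{48024 + U{\left(57,30 \right)}} = \sqrt{48024 + 0} = \sqrt{48024} = 6 \sqrt{1334}$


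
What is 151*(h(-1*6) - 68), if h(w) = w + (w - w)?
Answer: -11174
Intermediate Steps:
h(w) = w (h(w) = w + 0 = w)
151*(h(-1*6) - 68) = 151*(-1*6 - 68) = 151*(-6 - 68) = 151*(-74) = -11174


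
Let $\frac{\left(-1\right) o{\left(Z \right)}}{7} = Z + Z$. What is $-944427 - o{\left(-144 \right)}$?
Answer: $-946443$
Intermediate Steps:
$o{\left(Z \right)} = - 14 Z$ ($o{\left(Z \right)} = - 7 \left(Z + Z\right) = - 7 \cdot 2 Z = - 14 Z$)
$-944427 - o{\left(-144 \right)} = -944427 - \left(-14\right) \left(-144\right) = -944427 - 2016 = -946443$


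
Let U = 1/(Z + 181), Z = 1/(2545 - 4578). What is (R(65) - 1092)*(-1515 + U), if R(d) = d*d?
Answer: -1746570888751/367972 ≈ -4.7465e+6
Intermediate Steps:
Z = -1/2033 (Z = 1/(-2033) = -1/2033 ≈ -0.00049188)
U = 2033/367972 (U = 1/(-1/2033 + 181) = 1/(367972/2033) = 2033/367972 ≈ 0.0055249)
R(d) = d**2
(R(65) - 1092)*(-1515 + U) = (65**2 - 1092)*(-1515 + 2033/367972) = (4225 - 1092)*(-557475547/367972) = 3133*(-557475547/367972) = -1746570888751/367972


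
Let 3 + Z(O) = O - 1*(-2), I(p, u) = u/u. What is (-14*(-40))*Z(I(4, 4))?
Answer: 0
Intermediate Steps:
I(p, u) = 1
Z(O) = -1 + O (Z(O) = -3 + (O - 1*(-2)) = -3 + (O + 2) = -3 + (2 + O) = -1 + O)
(-14*(-40))*Z(I(4, 4)) = (-14*(-40))*(-1 + 1) = 560*0 = 0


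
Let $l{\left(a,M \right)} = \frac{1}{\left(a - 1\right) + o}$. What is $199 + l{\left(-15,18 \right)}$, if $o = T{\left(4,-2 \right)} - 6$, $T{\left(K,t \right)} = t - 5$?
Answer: $\frac{5770}{29} \approx 198.97$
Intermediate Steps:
$T{\left(K,t \right)} = -5 + t$
$o = -13$ ($o = \left(-5 - 2\right) - 6 = -7 - 6 = -13$)
$l{\left(a,M \right)} = \frac{1}{-14 + a}$ ($l{\left(a,M \right)} = \frac{1}{\left(a - 1\right) - 13} = \frac{1}{\left(-1 + a\right) - 13} = \frac{1}{-14 + a}$)
$199 + l{\left(-15,18 \right)} = 199 + \frac{1}{-14 - 15} = 199 + \frac{1}{-29} = 199 - \frac{1}{29} = \frac{5770}{29}$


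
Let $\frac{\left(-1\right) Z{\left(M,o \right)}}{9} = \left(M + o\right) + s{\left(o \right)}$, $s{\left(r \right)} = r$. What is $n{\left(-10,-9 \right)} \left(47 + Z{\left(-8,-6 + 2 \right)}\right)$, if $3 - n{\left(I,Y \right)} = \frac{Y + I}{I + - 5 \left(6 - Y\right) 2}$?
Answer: $\frac{88051}{160} \approx 550.32$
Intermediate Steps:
$n{\left(I,Y \right)} = 3 - \frac{I + Y}{-60 + I + 10 Y}$ ($n{\left(I,Y \right)} = 3 - \frac{Y + I}{I + - 5 \left(6 - Y\right) 2} = 3 - \frac{I + Y}{I + \left(-30 + 5 Y\right) 2} = 3 - \frac{I + Y}{I + \left(-60 + 10 Y\right)} = 3 - \frac{I + Y}{-60 + I + 10 Y}$)
$Z{\left(M,o \right)} = - 18 o - 9 M$ ($Z{\left(M,o \right)} = - 9 \left(\left(M + o\right) + o\right) = - 9 \left(M + 2 o\right) = - 18 o - 9 M$)
$n{\left(-10,-9 \right)} \left(47 + Z{\left(-8,-6 + 2 \right)}\right) = \frac{-180 + 2 \left(-10\right) + 29 \left(-9\right)}{-60 - 10 + 10 \left(-9\right)} \left(47 - \left(-72 + 18 \left(-6 + 2\right)\right)\right) = \frac{-180 - 20 - 261}{-60 - 10 - 90} \left(47 + \left(\left(-18\right) \left(-4\right) + 72\right)\right) = \frac{1}{-160} \left(-461\right) \left(47 + \left(72 + 72\right)\right) = \left(- \frac{1}{160}\right) \left(-461\right) \left(47 + 144\right) = \frac{461}{160} \cdot 191 = \frac{88051}{160}$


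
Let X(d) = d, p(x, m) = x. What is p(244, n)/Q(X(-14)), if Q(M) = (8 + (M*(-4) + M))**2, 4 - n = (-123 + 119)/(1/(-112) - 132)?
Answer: 61/625 ≈ 0.097600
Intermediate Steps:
n = 58692/14785 (n = 4 - (-123 + 119)/(1/(-112) - 132) = 4 - (-4)/(-1/112 - 132) = 4 - (-4)/(-14785/112) = 4 - (-4)*(-112)/14785 = 4 - 1*448/14785 = 4 - 448/14785 = 58692/14785 ≈ 3.9697)
Q(M) = (8 - 3*M)**2 (Q(M) = (8 + (-4*M + M))**2 = (8 - 3*M)**2)
p(244, n)/Q(X(-14)) = 244/((-8 + 3*(-14))**2) = 244/((-8 - 42)**2) = 244/((-50)**2) = 244/2500 = 244*(1/2500) = 61/625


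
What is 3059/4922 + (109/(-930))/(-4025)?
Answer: 124468894/200263875 ≈ 0.62152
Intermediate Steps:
3059/4922 + (109/(-930))/(-4025) = 3059*(1/4922) + (109*(-1/930))*(-1/4025) = 133/214 - 109/930*(-1/4025) = 133/214 + 109/3743250 = 124468894/200263875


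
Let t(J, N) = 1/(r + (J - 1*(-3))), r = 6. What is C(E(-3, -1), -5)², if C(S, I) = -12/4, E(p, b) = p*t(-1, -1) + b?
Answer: 9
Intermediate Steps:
t(J, N) = 1/(9 + J) (t(J, N) = 1/(6 + (J - 1*(-3))) = 1/(6 + (J + 3)) = 1/(6 + (3 + J)) = 1/(9 + J))
E(p, b) = b + p/8 (E(p, b) = p/(9 - 1) + b = p/8 + b = b + p/8)
C(S, I) = -3 (C(S, I) = -12*¼ = -3)
C(E(-3, -1), -5)² = (-3)² = 9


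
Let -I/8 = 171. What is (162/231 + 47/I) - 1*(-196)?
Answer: 20716109/105336 ≈ 196.67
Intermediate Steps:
I = -1368 (I = -8*171 = -1368)
(162/231 + 47/I) - 1*(-196) = (162/231 + 47/(-1368)) - 1*(-196) = (162*(1/231) + 47*(-1/1368)) + 196 = (54/77 - 47/1368) + 196 = 70253/105336 + 196 = 20716109/105336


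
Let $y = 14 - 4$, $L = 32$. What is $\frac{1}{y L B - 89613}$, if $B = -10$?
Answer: $- \frac{1}{92813} \approx -1.0774 \cdot 10^{-5}$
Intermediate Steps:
$y = 10$
$\frac{1}{y L B - 89613} = \frac{1}{10 \cdot 32 \left(-10\right) - 89613} = \frac{1}{320 \left(-10\right) - 89613} = \frac{1}{-3200 - 89613} = \frac{1}{-92813} = - \frac{1}{92813}$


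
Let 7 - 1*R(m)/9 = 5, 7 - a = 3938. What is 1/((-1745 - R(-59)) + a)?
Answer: -1/5694 ≈ -0.00017562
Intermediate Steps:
a = -3931 (a = 7 - 1*3938 = 7 - 3938 = -3931)
R(m) = 18 (R(m) = 63 - 9*5 = 63 - 45 = 18)
1/((-1745 - R(-59)) + a) = 1/((-1745 - 1*18) - 3931) = 1/((-1745 - 18) - 3931) = 1/(-1763 - 3931) = 1/(-5694) = -1/5694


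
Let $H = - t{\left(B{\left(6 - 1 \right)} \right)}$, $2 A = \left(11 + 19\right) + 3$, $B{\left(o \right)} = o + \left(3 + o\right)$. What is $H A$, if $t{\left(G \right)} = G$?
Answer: $- \frac{429}{2} \approx -214.5$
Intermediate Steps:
$B{\left(o \right)} = 3 + 2 o$
$A = \frac{33}{2}$ ($A = \frac{\left(11 + 19\right) + 3}{2} = \frac{30 + 3}{2} = \frac{1}{2} \cdot 33 = \frac{33}{2} \approx 16.5$)
$H = -13$ ($H = - (3 + 2 \left(6 - 1\right)) = - (3 + 2 \cdot 5) = - (3 + 10) = \left(-1\right) 13 = -13$)
$H A = \left(-13\right) \frac{33}{2} = - \frac{429}{2}$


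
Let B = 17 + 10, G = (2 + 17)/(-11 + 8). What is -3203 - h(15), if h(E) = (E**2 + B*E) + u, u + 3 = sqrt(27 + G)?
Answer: -3830 - sqrt(186)/3 ≈ -3834.5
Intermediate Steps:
G = -19/3 (G = 19/(-3) = 19*(-1/3) = -19/3 ≈ -6.3333)
B = 27
u = -3 + sqrt(186)/3 (u = -3 + sqrt(27 - 19/3) = -3 + sqrt(62/3) = -3 + sqrt(186)/3 ≈ 1.5461)
h(E) = -3 + E**2 + 27*E + sqrt(186)/3 (h(E) = (E**2 + 27*E) + (-3 + sqrt(186)/3) = -3 + E**2 + 27*E + sqrt(186)/3)
-3203 - h(15) = -3203 - (-3 + 15**2 + 27*15 + sqrt(186)/3) = -3203 - (-3 + 225 + 405 + sqrt(186)/3) = -3203 - (627 + sqrt(186)/3) = -3203 + (-627 - sqrt(186)/3) = -3830 - sqrt(186)/3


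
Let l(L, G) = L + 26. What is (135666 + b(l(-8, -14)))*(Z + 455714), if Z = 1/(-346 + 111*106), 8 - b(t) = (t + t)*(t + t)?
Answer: 349668614010509/5710 ≈ 6.1238e+10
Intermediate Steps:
l(L, G) = 26 + L
b(t) = 8 - 4*t² (b(t) = 8 - (t + t)*(t + t) = 8 - 2*t*2*t = 8 - 4*t²)
Z = 1/11420 (Z = 1/(-346 + 11766) = 1/11420 ≈ 8.7566e-5)
(135666 + b(l(-8, -14)))*(Z + 455714) = (135666 + (8 - 4*(26 - 8)²))*(1/11420 + 455714) = (135666 + (8 - 4*18²))*(5204253881/11420) = (135666 + (8 - 4*324))*(5204253881/11420) = (135666 + (8 - 1296))*(5204253881/11420) = (135666 - 1288)*(5204253881/11420) = 134378*(5204253881/11420) = 349668614010509/5710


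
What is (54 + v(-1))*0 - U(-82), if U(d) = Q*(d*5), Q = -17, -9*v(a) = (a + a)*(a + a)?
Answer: -6970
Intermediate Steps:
v(a) = -4*a²/9 (v(a) = -(a + a)*(a + a)/9 = -2*a*2*a/9 = -4*a²/9)
U(d) = -85*d (U(d) = -17*d*5 = -85*d)
(54 + v(-1))*0 - U(-82) = (54 - 4/9*(-1)²)*0 - (-85)*(-82) = (54 - 4/9*1)*0 - 1*6970 = (54 - 4/9)*0 - 6970 = (482/9)*0 - 6970 = 0 - 6970 = -6970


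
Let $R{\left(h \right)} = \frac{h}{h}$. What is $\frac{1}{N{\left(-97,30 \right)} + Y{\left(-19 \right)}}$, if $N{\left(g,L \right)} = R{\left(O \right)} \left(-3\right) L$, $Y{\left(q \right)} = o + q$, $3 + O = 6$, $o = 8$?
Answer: $- \frac{1}{101} \approx -0.009901$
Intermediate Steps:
$O = 3$ ($O = -3 + 6 = 3$)
$Y{\left(q \right)} = 8 + q$
$R{\left(h \right)} = 1$
$N{\left(g,L \right)} = - 3 L$ ($N{\left(g,L \right)} = 1 \left(-3\right) L = - 3 L$)
$\frac{1}{N{\left(-97,30 \right)} + Y{\left(-19 \right)}} = \frac{1}{\left(-3\right) 30 + \left(8 - 19\right)} = \frac{1}{-90 - 11} = \frac{1}{-101} = - \frac{1}{101}$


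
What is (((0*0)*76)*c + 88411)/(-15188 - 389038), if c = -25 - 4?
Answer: -88411/404226 ≈ -0.21872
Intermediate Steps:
c = -29
(((0*0)*76)*c + 88411)/(-15188 - 389038) = (((0*0)*76)*(-29) + 88411)/(-15188 - 389038) = ((0*76)*(-29) + 88411)/(-404226) = (0*(-29) + 88411)*(-1/404226) = (0 + 88411)*(-1/404226) = 88411*(-1/404226) = -88411/404226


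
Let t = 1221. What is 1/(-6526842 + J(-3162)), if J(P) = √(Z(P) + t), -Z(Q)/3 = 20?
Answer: -2175614/14199888830601 - √129/14199888830601 ≈ -1.5321e-7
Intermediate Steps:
Z(Q) = -60 (Z(Q) = -3*20 = -60)
J(P) = 3*√129 (J(P) = √(-60 + 1221) = √1161 = 3*√129)
1/(-6526842 + J(-3162)) = 1/(-6526842 + 3*√129)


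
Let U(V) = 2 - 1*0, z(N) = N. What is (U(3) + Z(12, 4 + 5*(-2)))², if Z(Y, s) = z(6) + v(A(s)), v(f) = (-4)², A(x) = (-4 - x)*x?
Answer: 576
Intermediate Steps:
A(x) = x*(-4 - x)
v(f) = 16
U(V) = 2 (U(V) = 2 + 0 = 2)
Z(Y, s) = 22 (Z(Y, s) = 6 + 16 = 22)
(U(3) + Z(12, 4 + 5*(-2)))² = (2 + 22)² = 24² = 576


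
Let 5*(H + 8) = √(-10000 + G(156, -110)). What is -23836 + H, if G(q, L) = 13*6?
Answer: -23844 + 11*I*√82/5 ≈ -23844.0 + 19.922*I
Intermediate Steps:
G(q, L) = 78
H = -8 + 11*I*√82/5 (H = -8 + √(-10000 + 78)/5 = -8 + √(-9922)/5 = -8 + (11*I*√82)/5 = -8 + 11*I*√82/5 ≈ -8.0 + 19.922*I)
-23836 + H = -23836 + (-8 + 11*I*√82/5) = -23844 + 11*I*√82/5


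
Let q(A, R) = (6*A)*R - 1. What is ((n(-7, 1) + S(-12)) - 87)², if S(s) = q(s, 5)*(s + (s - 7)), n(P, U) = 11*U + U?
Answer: 123565456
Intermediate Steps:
q(A, R) = -1 + 6*A*R (q(A, R) = 6*A*R - 1 = -1 + 6*A*R)
n(P, U) = 12*U
S(s) = (-1 + 30*s)*(-7 + 2*s) (S(s) = (-1 + 6*s*5)*(s + (s - 7)) = (-1 + 30*s)*(s + (-7 + s)) = (-1 + 30*s)*(-7 + 2*s))
((n(-7, 1) + S(-12)) - 87)² = ((12*1 + (-1 + 30*(-12))*(-7 + 2*(-12))) - 87)² = ((12 + (-1 - 360)*(-7 - 24)) - 87)² = ((12 - 361*(-31)) - 87)² = ((12 + 11191) - 87)² = (11203 - 87)² = 11116² = 123565456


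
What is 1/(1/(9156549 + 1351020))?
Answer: 10507569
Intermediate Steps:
1/(1/(9156549 + 1351020)) = 1/(1/10507569) = 10507569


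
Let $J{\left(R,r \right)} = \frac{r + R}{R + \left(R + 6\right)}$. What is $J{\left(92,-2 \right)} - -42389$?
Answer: $\frac{805400}{19} \approx 42390.0$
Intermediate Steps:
$J{\left(R,r \right)} = \frac{R + r}{6 + 2 R}$ ($J{\left(R,r \right)} = \frac{R + r}{R + \left(6 + R\right)} = \frac{R + r}{6 + 2 R}$)
$J{\left(92,-2 \right)} - -42389 = \frac{92 - 2}{2 \left(3 + 92\right)} - -42389 = \frac{1}{2} \cdot \frac{1}{95} \cdot 90 + 42389 = \frac{9}{19} + 42389 = \frac{805400}{19}$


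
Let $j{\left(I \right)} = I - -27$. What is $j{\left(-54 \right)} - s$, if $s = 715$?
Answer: $-742$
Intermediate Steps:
$j{\left(I \right)} = 27 + I$ ($j{\left(I \right)} = I + 27 = 27 + I$)
$j{\left(-54 \right)} - s = \left(27 - 54\right) - 715 = -27 - 715 = -742$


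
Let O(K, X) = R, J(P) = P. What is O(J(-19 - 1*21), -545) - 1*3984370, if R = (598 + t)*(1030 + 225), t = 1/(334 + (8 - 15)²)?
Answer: -1238574785/383 ≈ -3.2339e+6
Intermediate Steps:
t = 1/383 (t = 1/(334 + (-7)²) = 1/(334 + 49) = 1/383 ≈ 0.0026110)
R = 287438925/383 (R = (598 + 1/383)*(1030 + 225) = (229035/383)*1255 = 287438925/383 ≈ 7.5049e+5)
O(K, X) = 287438925/383
O(J(-19 - 1*21), -545) - 1*3984370 = 287438925/383 - 1*3984370 = 287438925/383 - 3984370 = -1238574785/383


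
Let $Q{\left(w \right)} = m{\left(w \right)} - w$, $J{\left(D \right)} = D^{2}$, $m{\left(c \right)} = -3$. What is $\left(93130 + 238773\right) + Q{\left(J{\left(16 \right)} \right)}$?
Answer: $331644$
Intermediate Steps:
$Q{\left(w \right)} = -3 - w$
$\left(93130 + 238773\right) + Q{\left(J{\left(16 \right)} \right)} = \left(93130 + 238773\right) - 259 = 331903 - 259 = 331644$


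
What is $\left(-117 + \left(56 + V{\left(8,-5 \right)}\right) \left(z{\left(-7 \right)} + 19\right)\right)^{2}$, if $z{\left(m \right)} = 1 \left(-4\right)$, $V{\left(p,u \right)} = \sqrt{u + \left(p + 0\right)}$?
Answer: $523404 + 21690 \sqrt{3} \approx 5.6097 \cdot 10^{5}$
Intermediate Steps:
$V{\left(p,u \right)} = \sqrt{p + u}$ ($V{\left(p,u \right)} = \sqrt{u + p} = \sqrt{p + u}$)
$z{\left(m \right)} = -4$
$\left(-117 + \left(56 + V{\left(8,-5 \right)}\right) \left(z{\left(-7 \right)} + 19\right)\right)^{2} = \left(-117 + \left(56 + \sqrt{8 - 5}\right) \left(-4 + 19\right)\right)^{2} = \left(-117 + \left(56 + \sqrt{3}\right) 15\right)^{2} = \left(-117 + \left(840 + 15 \sqrt{3}\right)\right)^{2} = \left(723 + 15 \sqrt{3}\right)^{2}$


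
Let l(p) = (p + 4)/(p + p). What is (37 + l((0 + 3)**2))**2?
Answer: 461041/324 ≈ 1423.0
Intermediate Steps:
l(p) = (4 + p)/(2*p) (l(p) = (4 + p)/((2*p)) = (4 + p)*(1/(2*p)) = (4 + p)/(2*p))
(37 + l((0 + 3)**2))**2 = (37 + (4 + (0 + 3)**2)/(2*((0 + 3)**2)))**2 = (37 + (4 + 3**2)/(2*(3**2)))**2 = (37 + (1/2)*(4 + 9)/9)**2 = (37 + (1/2)*(1/9)*13)**2 = (37 + 13/18)**2 = (679/18)**2 = 461041/324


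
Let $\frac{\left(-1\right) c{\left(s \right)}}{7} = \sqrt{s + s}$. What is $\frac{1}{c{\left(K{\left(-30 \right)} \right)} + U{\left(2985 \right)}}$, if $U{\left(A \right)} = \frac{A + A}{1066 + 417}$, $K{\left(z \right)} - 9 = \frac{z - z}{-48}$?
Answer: $- \frac{1475585}{317355333} - \frac{15395023 \sqrt{2}}{634710666} \approx -0.038952$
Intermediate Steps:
$K{\left(z \right)} = 9$ ($K{\left(z \right)} = 9 + \frac{z - z}{-48} = 9 + 0 \left(- \frac{1}{48}\right) = 9 + 0 = 9$)
$U{\left(A \right)} = \frac{2 A}{1483}$
$c{\left(s \right)} = - 7 \sqrt{2} \sqrt{s}$ ($c{\left(s \right)} = - 7 \sqrt{s + s} = - 7 \sqrt{2 s} = - 7 \sqrt{2} \sqrt{s}$)
$\frac{1}{c{\left(K{\left(-30 \right)} \right)} + U{\left(2985 \right)}} = \frac{1}{- 7 \sqrt{2} \sqrt{9} + \frac{2}{1483} \cdot 2985} = \frac{1}{\left(-7\right) \sqrt{2} \cdot 3 + \frac{5970}{1483}} = \frac{1}{- 21 \sqrt{2} + \frac{5970}{1483}} = \frac{1}{\frac{5970}{1483} - 21 \sqrt{2}}$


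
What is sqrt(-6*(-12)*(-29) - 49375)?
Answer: I*sqrt(51463) ≈ 226.85*I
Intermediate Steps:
sqrt(-6*(-12)*(-29) - 49375) = sqrt(72*(-29) - 49375) = sqrt(-2088 - 49375) = sqrt(-51463) = I*sqrt(51463)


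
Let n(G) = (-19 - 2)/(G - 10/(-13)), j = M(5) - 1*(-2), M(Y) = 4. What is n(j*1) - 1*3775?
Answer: -332473/88 ≈ -3778.1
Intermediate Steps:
j = 6 (j = 4 - 1*(-2) = 4 + 2 = 6)
n(G) = -21/(10/13 + G) (n(G) = -21/(G - 10*(-1/13)) = -21/(G + 10/13) = -21/(10/13 + G))
n(j*1) - 1*3775 = -273/(10 + 13*(6*1)) - 1*3775 = -273/(10 + 13*6) - 3775 = -273/(10 + 78) - 3775 = -273/88 - 3775 = -332473/88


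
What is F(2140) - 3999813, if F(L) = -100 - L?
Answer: -4002053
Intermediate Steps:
F(2140) - 3999813 = (-100 - 1*2140) - 3999813 = (-100 - 2140) - 3999813 = -2240 - 3999813 = -4002053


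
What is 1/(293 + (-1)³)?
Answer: 1/292 ≈ 0.0034247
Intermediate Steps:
1/(293 + (-1)³) = 1/(293 - 1) = 1/292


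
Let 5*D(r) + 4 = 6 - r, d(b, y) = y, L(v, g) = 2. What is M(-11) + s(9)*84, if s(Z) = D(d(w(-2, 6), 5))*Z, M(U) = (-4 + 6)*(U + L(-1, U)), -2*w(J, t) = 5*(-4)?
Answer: -2358/5 ≈ -471.60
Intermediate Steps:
w(J, t) = 10 (w(J, t) = -5*(-4)/2 = -½*(-20) = 10)
D(r) = ⅖ - r/5 (D(r) = -⅘ + (6 - r)/5 = -⅘ + (6/5 - r/5) = ⅖ - r/5)
M(U) = 4 + 2*U (M(U) = (-4 + 6)*(U + 2) = 2*(2 + U) = 4 + 2*U)
s(Z) = -3*Z/5 (s(Z) = (⅖ - ⅕*5)*Z = (⅖ - 1)*Z = -3*Z/5)
M(-11) + s(9)*84 = (4 + 2*(-11)) - ⅗*9*84 = (4 - 22) - 27/5*84 = -18 - 2268/5 = -2358/5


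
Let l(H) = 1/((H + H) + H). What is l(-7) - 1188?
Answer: -24949/21 ≈ -1188.0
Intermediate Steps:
l(H) = 1/(3*H) (l(H) = 1/(2*H + H) = 1/(3*H))
l(-7) - 1188 = (1/3)/(-7) - 1188 = (1/3)*(-1/7) - 1188 = -1/21 - 1188 = -24949/21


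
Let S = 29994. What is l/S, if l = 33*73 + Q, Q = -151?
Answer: 1129/14997 ≈ 0.075282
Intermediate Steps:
l = 2258 (l = 33*73 - 151 = 2409 - 151 = 2258)
l/S = 2258/29994 = 2258*(1/29994) = 1129/14997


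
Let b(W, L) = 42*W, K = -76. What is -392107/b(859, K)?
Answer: -392107/36078 ≈ -10.868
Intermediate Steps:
-392107/b(859, K) = -392107/(42*859) = -392107/36078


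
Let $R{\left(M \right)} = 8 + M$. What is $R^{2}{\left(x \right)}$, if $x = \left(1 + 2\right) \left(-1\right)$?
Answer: $25$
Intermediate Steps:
$x = -3$ ($x = 3 \left(-1\right) = -3$)
$R^{2}{\left(x \right)} = \left(8 - 3\right)^{2} = 5^{2} = 25$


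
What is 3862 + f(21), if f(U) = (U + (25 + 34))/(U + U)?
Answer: 81142/21 ≈ 3863.9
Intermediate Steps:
f(U) = (59 + U)/(2*U) (f(U) = (U + 59)/((2*U)) = (59 + U)*(1/(2*U)) = (59 + U)/(2*U))
3862 + f(21) = 3862 + (½)*(59 + 21)/21 = 3862 + (½)*(1/21)*80 = 3862 + 40/21 = 81142/21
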